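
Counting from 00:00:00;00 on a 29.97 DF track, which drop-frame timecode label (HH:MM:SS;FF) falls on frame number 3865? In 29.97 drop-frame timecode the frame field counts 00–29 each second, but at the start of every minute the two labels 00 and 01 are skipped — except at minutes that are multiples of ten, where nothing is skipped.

00:02:08;29

Each 10-minute DF block holds 10 × 60 × 30 − 9 × 2 = 17982 frames. 3865 ÷ 17982 → 0 full blocks, remainder 3865.
Within the partial block the first minute is 1800 frames and each further minute 1798, so 2 further minute boundaries passed. Total skipped labels = 18 × 0 + 2 × 2 = 4.
Non-drop label index = 3865 + 4 = 3869; at 30 labels/s that is 00:02:08:29, i.e. DF 00:02:08;29.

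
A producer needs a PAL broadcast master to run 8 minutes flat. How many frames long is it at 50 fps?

8 min = 480 s.
Frames = 480 × 50 = 24000.

24000 frames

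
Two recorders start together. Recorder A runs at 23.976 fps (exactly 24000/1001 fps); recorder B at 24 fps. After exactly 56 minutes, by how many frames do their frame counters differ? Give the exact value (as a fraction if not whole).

56 min = 3360 s.
A emits 24000/1001 × 3360 = 11520000/143 frames; B emits 24 × 3360 = 80640.
Difference = 11520/143 frames (≈ 80.5594); B is ahead of A.

11520/143 frames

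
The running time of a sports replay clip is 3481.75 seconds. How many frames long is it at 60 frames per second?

208905 frames

Frames = 3481.75 × 60 = 208905.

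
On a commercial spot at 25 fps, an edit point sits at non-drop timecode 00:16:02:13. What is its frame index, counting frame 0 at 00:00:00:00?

24063

Total seconds to the label: (0 × 3600 + 16 × 60 + 2) = 962.
Frame index = 962 × 25 + 13 = 24063.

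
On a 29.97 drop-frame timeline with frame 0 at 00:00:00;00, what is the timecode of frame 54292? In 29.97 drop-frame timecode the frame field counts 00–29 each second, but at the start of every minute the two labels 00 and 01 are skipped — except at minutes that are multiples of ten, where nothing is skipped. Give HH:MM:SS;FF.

Ten DF minutes hold 17982 frames, so frame 54292 lies in block 3 (frames 53946–71927) with 346 frames into that block.
The block's first minute is 1800 frames and the rest 1798 each; 346 frames reaches minute 0, so 3 × 18 + 0 × 2 = 54 labels have been skipped so far.
Adding those back, label number 54292 + 54 = 54346 at 30 labels/s is 1811 s + 16 f = 0 h 30 min 11 s frame 16, i.e. 00:30:11;16.

00:30:11;16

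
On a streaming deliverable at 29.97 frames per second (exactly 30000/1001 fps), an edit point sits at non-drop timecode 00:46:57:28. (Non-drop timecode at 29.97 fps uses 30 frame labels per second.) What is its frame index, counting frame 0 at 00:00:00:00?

Total seconds to the label: (0 × 3600 + 46 × 60 + 57) = 2817.
Frame index = 2817 × 30 + 28 = 84538.

frame 84538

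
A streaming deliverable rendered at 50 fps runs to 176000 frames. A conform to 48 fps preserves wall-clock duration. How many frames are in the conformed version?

168960 frames

Target frames = source frames × (target rate / source rate) = 176000 × (48)/(50) = 176000 × 24/25 = 168960.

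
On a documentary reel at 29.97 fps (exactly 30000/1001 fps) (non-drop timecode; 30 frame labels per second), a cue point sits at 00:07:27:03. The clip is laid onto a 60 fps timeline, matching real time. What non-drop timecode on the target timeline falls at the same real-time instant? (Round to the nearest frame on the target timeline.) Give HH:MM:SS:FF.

00:07:27:33

Source frame index: (0×3600 + 7×60 + 27) × 30 + 3 = 13413.
Real time: 13413 / (30000/1001) = 4475471/10000 s.
Target frame: (4475471/10000) × (60) = 13426413/500 ≈ 26852.826 → 26853.
At 60 labels/s: frame 26853 → 00:07:27:33.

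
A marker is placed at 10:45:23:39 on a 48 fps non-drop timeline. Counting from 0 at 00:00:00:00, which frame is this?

frame 1858743

Total seconds to the label: (10 × 3600 + 45 × 60 + 23) = 38723.
Frame index = 38723 × 48 + 39 = 1858743.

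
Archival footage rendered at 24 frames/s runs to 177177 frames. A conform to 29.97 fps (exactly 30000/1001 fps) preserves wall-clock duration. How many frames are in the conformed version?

Target frames = source frames × (target rate / source rate) = 177177 × (30000/1001)/(24) = 177177 × 1250/1001 = 221250.

221250 frames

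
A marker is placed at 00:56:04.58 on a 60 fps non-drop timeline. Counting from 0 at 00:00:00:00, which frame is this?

Total seconds to the label: (0 × 3600 + 56 × 60 + 4) = 3364.
Frame index = 3364 × 60 + 58 = 201898.

201898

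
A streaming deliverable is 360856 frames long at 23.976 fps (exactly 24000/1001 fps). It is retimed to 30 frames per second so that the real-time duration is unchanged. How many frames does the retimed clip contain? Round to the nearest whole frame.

451521 frames

Frames at target rate = 360856 × (30) / (24000/1001) = 45152107/100 ≈ 451521.070.
Nearest whole frame: 451521.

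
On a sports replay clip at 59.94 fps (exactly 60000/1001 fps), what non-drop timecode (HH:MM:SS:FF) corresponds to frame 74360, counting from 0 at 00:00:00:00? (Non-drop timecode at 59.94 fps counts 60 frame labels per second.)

74360 ÷ 60 = 1239 full seconds, remainder 20 frames.
1239 s = 0 h 20 min 39 s.
Timecode: 00:20:39:20.

00:20:39:20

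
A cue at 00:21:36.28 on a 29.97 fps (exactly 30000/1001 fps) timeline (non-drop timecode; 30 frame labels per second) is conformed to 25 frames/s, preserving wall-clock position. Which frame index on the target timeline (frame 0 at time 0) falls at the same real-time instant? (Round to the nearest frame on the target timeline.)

frame 32456

Source frame index: (0×3600 + 21×60 + 36) × 30 + 28 = 38908.
Real time: 38908 / (30000/1001) = 9736727/7500 s.
Target frame: (9736727/7500) × (25) = 9736727/300 ≈ 32455.757 → 32456.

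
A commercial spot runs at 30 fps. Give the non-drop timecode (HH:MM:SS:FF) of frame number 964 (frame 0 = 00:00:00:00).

964 ÷ 30 = 32 full seconds, remainder 4 frames.
32 s = 0 h 0 min 32 s.
Timecode: 00:00:32:04.

00:00:32:04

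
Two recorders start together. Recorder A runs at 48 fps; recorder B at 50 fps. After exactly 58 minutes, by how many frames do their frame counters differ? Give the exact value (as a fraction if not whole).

6960 frames

58 min = 3480 s.
A emits 48 × 3480 = 167040 frames; B emits 50 × 3480 = 174000.
Difference = 6960 frames; B is ahead of A.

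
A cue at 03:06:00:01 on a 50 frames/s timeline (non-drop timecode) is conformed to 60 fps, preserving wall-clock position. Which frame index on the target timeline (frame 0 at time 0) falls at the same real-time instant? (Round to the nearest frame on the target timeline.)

frame 669601

Source frame index: (3×3600 + 6×60 + 0) × 50 + 1 = 558001.
Real time: 558001 / (50) = 558001/50 s.
Target frame: (558001/50) × (60) = 3348006/5 ≈ 669601.200 → 669601.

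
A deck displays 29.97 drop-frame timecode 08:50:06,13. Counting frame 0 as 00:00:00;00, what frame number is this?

Complete 10-minute blocks: 53, each 17982 frames → 953046.
Remaining 0 whole minutes in the current block: 0 frames.
Within the current minute: 6 × 30 + 13 = 193. Total = 953046 + 0 + 193 = 953239.

953239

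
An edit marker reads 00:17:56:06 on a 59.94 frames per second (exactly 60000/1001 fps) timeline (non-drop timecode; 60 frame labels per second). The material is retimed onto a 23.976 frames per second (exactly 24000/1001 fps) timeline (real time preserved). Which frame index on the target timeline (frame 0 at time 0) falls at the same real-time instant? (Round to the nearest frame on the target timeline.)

frame 25826

Source frame index: (0×3600 + 17×60 + 56) × 60 + 6 = 64566.
Real time: 64566 / (60000/1001) = 10771761/10000 s.
Target frame: (10771761/10000) × (24000/1001) = 129132/5 ≈ 25826.400 → 25826.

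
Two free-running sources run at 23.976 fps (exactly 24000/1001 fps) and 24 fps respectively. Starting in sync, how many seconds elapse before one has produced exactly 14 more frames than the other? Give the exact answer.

7007/12 seconds

The gap grows by |24 − 24000/1001| = 24/1001 frames per second.
Time for a 14-frame gap: 14 ÷ (24/1001) = 7007/12 s.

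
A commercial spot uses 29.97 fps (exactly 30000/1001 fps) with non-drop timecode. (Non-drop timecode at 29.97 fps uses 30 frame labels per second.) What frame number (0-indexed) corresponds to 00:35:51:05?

Total seconds to the label: (0 × 3600 + 35 × 60 + 51) = 2151.
Frame index = 2151 × 30 + 5 = 64535.

frame 64535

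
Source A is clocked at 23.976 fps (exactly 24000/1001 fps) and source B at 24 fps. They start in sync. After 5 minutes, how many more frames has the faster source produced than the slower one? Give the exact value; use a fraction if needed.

7200/1001 frames

5 min = 300 s.
A emits 24000/1001 × 300 = 7200000/1001 frames; B emits 24 × 300 = 7200.
Difference = 7200/1001 frames (≈ 7.1928); B is ahead of A.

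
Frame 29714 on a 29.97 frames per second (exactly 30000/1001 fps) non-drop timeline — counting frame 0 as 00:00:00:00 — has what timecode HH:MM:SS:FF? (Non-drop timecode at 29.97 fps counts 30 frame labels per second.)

00:16:30:14

29714 ÷ 30 = 990 full seconds, remainder 14 frames.
990 s = 0 h 16 min 30 s.
Timecode: 00:16:30:14.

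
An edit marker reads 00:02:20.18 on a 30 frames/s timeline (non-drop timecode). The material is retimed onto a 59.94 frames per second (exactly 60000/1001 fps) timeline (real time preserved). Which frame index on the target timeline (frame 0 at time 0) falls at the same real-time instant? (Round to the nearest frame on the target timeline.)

Source frame index: (0×3600 + 2×60 + 20) × 30 + 18 = 4218.
Real time: 4218 / (30) = 703/5 s.
Target frame: (703/5) × (60000/1001) = 8436000/1001 ≈ 8427.572 → 8428.

frame 8428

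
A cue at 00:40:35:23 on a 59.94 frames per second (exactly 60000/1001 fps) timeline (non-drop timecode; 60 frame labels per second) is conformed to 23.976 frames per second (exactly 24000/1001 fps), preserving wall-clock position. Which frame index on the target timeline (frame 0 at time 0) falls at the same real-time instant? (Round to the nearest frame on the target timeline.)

Source frame index: (0×3600 + 40×60 + 35) × 60 + 23 = 146123.
Real time: 146123 / (60000/1001) = 146269123/60000 s.
Target frame: (146269123/60000) × (24000/1001) = 292246/5 ≈ 58449.200 → 58449.

frame 58449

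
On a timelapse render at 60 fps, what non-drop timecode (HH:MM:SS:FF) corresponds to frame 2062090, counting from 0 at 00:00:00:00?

2062090 ÷ 60 = 34368 full seconds, remainder 10 frames.
34368 s = 9 h 32 min 48 s.
Timecode: 09:32:48:10.

09:32:48:10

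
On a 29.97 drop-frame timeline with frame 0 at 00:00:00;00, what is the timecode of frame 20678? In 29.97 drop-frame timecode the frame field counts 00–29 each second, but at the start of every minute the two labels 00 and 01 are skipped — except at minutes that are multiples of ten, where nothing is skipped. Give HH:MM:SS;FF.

00:11:29;28

Ten DF minutes hold 17982 frames, so frame 20678 lies in block 1 (frames 17982–35963) with 2696 frames into that block.
The block's first minute is 1800 frames and the rest 1798 each; 2696 frames reaches minute 1, so 1 × 18 + 1 × 2 = 20 labels have been skipped so far.
Adding those back, label number 20678 + 20 = 20698 at 30 labels/s is 689 s + 28 f = 0 h 11 min 29 s frame 28, i.e. 00:11:29;28.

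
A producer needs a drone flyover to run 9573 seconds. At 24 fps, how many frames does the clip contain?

229752 frames

Frames = 9573 × 24 = 229752.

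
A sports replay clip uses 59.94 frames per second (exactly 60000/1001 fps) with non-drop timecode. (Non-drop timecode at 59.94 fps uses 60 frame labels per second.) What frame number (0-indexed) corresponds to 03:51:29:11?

frame 833351

Total seconds to the label: (3 × 3600 + 51 × 60 + 29) = 13889.
Frame index = 13889 × 60 + 11 = 833351.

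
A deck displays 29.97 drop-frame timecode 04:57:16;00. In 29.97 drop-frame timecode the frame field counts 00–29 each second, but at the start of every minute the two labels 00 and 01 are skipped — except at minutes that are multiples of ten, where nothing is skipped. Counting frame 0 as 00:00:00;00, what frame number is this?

Complete 10-minute blocks: 29, each 17982 frames → 521478.
Remaining 7 whole minutes in the current block: 1800 + 6 × 1798 = 12588 frames.
Within the current minute: 16 × 30 + 0 − 2 = 478 (labels ;00/;01 skipped at this minute). Total = 521478 + 12588 + 478 = 534544.

534544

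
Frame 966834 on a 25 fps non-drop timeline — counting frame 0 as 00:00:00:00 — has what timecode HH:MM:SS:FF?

966834 ÷ 25 = 38673 full seconds, remainder 9 frames.
38673 s = 10 h 44 min 33 s.
Timecode: 10:44:33:09.

10:44:33:09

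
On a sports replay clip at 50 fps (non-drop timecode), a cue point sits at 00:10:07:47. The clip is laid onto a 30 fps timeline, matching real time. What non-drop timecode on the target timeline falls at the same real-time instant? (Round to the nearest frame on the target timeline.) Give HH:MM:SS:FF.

Source frame index: (0×3600 + 10×60 + 7) × 50 + 47 = 30397.
Real time: 30397 / (50) = 30397/50 s.
Target frame: (30397/50) × (30) = 91191/5 ≈ 18238.200 → 18238.
At 30 labels/s: frame 18238 → 00:10:07:28.

00:10:07:28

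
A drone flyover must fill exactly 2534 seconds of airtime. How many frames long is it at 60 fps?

Frames = 2534 × 60 = 152040.

152040 frames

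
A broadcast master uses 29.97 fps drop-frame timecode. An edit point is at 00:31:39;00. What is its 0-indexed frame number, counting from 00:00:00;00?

Complete 10-minute blocks: 3, each 17982 frames → 53946.
Remaining 1 whole minute in the current block: 1800 + 0 × 1798 = 1800 frames.
Within the current minute: 39 × 30 + 0 − 2 = 1168 (labels ;00/;01 skipped at this minute). Total = 53946 + 1800 + 1168 = 56914.

56914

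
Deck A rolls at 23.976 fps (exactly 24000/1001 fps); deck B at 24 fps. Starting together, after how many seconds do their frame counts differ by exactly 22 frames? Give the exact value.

11011/12 seconds

The gap grows by |24 − 24000/1001| = 24/1001 frames per second.
Time for a 22-frame gap: 22 ÷ (24/1001) = 11011/12 s.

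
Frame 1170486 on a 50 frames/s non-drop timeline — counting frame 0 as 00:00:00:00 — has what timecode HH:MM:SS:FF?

1170486 ÷ 50 = 23409 full seconds, remainder 36 frames.
23409 s = 6 h 30 min 9 s.
Timecode: 06:30:09:36.

06:30:09:36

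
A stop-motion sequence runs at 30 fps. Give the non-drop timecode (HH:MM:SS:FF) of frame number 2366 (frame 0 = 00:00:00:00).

00:01:18:26

2366 ÷ 30 = 78 full seconds, remainder 26 frames.
78 s = 0 h 1 min 18 s.
Timecode: 00:01:18:26.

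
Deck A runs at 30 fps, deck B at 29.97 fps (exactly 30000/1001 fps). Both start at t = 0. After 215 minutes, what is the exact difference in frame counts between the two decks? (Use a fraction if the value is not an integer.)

387000/1001 frames

215 min = 12900 s.
A emits 30 × 12900 = 387000 frames; B emits 30000/1001 × 12900 = 387000000/1001.
Difference = 387000/1001 frames (≈ 386.6134); B is behind A.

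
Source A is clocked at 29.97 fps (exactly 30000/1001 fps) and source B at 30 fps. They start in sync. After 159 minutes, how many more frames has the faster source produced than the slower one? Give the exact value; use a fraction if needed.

286200/1001 frames

159 min = 9540 s.
A emits 30000/1001 × 9540 = 286200000/1001 frames; B emits 30 × 9540 = 286200.
Difference = 286200/1001 frames (≈ 285.9141); B is ahead of A.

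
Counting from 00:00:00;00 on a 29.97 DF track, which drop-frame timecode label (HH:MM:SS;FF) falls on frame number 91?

00:00:03;01

Each 10-minute DF block holds 10 × 60 × 30 − 9 × 2 = 17982 frames. 91 ÷ 17982 → 0 full blocks, remainder 91.
Within the partial block the first minute is 1800 frames and each further minute 1798, so 0 further minute boundaries passed. Total skipped labels = 18 × 0 + 2 × 0 = 0.
Non-drop label index = 91 + 0 = 91; at 30 labels/s that is 00:00:03:01, i.e. DF 00:00:03;01.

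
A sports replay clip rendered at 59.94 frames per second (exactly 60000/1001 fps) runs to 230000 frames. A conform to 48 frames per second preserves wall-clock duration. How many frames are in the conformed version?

184184 frames

Target frames = source frames × (target rate / source rate) = 230000 × (48)/(60000/1001) = 230000 × 1001/1250 = 184184.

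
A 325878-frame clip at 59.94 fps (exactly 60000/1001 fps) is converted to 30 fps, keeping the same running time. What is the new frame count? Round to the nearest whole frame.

Frames at target rate = 325878 × (30) / (60000/1001) = 163101939/1000 ≈ 163101.939.
Nearest whole frame: 163102.

163102 frames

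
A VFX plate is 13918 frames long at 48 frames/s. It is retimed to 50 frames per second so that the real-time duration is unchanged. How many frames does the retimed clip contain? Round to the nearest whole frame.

14498 frames

Frames at target rate = 13918 × (50) / (48) = 173975/12 ≈ 14497.917.
Nearest whole frame: 14498.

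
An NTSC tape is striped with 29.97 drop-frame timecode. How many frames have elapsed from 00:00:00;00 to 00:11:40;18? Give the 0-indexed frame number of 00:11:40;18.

20998

As if non-drop at 30 labels/s: (0 × 3600 + 11 × 60 + 40) × 30 + 18 = 21018.
Minute boundaries passed: 11; those not divisible by 10: 11 − 1 = 10; dropped labels = 2 × 10 = 20.
Actual frame index = 21018 − 20 = 20998.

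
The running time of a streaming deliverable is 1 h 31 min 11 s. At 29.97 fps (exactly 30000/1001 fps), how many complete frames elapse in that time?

163966 frames

1 h 31 min 11 s = 5471 s.
Frames = 5471 × 30000/1001 = 164130000/1001 ≈ 163966.0340.
Complete frames: 163966.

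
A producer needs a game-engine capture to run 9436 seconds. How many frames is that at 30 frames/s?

283080 frames

Frames = 9436 × 30 = 283080.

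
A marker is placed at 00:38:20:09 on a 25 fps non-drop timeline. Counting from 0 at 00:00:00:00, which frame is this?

Total seconds to the label: (0 × 3600 + 38 × 60 + 20) = 2300.
Frame index = 2300 × 25 + 9 = 57509.

57509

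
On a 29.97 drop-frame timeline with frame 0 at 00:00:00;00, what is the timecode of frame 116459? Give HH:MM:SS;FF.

01:04:45;25

Each 10-minute DF block holds 10 × 60 × 30 − 9 × 2 = 17982 frames. 116459 ÷ 17982 → 6 full blocks, remainder 8567.
Within the partial block the first minute is 1800 frames and each further minute 1798, so 4 further minute boundaries passed. Total skipped labels = 18 × 6 + 2 × 4 = 116.
Non-drop label index = 116459 + 116 = 116575; at 30 labels/s that is 01:04:45:25, i.e. DF 01:04:45;25.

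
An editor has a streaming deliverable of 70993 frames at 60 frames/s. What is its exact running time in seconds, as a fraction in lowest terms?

Running time = 70993 ÷ (60) = 70993 × 1/60 = 70993/60 s.

70993/60 seconds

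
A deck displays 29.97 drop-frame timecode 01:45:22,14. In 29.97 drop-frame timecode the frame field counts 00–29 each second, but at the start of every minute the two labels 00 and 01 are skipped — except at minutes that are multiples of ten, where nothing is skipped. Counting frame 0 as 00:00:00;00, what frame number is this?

As if non-drop at 30 labels/s: (1 × 3600 + 45 × 60 + 22) × 30 + 14 = 189674.
Minute boundaries passed: 105; those not divisible by 10: 105 − 10 = 95; dropped labels = 2 × 95 = 190.
Actual frame index = 189674 − 190 = 189484.

189484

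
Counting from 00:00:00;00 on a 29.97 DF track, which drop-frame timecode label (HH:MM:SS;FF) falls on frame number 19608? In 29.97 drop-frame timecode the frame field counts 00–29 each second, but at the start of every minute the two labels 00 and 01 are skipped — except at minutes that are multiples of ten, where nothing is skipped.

00:10:54;06

Ten DF minutes hold 17982 frames, so frame 19608 lies in block 1 (frames 17982–35963) with 1626 frames into that block.
The block's first minute is 1800 frames and the rest 1798 each; 1626 frames reaches minute 0, so 1 × 18 + 0 × 2 = 18 labels have been skipped so far.
Adding those back, label number 19608 + 18 = 19626 at 30 labels/s is 654 s + 6 f = 0 h 10 min 54 s frame 6, i.e. 00:10:54;06.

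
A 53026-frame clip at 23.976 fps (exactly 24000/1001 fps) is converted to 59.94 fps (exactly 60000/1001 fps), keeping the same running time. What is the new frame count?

Target frames = source frames × (target rate / source rate) = 53026 × (60000/1001)/(24000/1001) = 53026 × 5/2 = 132565.

132565 frames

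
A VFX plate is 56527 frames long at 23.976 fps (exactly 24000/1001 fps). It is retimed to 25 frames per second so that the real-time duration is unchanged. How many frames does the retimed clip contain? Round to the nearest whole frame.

58941 frames

Frames at target rate = 56527 × (25) / (24000/1001) = 56583527/960 ≈ 58941.174.
Nearest whole frame: 58941.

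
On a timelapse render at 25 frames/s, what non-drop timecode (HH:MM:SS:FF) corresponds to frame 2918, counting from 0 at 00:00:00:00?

00:01:56:18

2918 ÷ 25 = 116 full seconds, remainder 18 frames.
116 s = 0 h 1 min 56 s.
Timecode: 00:01:56:18.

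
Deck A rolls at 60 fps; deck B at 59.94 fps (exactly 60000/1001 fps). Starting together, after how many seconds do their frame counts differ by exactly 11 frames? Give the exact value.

The gap grows by |60000/1001 − 60| = 60/1001 frames per second.
Time for a 11-frame gap: 11 ÷ (60/1001) = 11011/60 s.

11011/60 seconds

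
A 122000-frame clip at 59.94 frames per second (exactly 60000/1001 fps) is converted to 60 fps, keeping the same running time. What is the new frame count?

Target frames = source frames × (target rate / source rate) = 122000 × (60)/(60000/1001) = 122000 × 1001/1000 = 122122.

122122 frames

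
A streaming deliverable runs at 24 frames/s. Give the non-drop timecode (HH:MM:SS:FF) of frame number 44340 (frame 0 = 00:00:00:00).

00:30:47:12

44340 ÷ 24 = 1847 full seconds, remainder 12 frames.
1847 s = 0 h 30 min 47 s.
Timecode: 00:30:47:12.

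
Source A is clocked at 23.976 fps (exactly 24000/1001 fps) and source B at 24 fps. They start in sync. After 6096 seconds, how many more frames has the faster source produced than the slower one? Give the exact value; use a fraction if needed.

A emits 24000/1001 × 6096 = 146304000/1001 frames; B emits 24 × 6096 = 146304.
Difference = 146304/1001 frames (≈ 146.1578); B is ahead of A.

146304/1001 frames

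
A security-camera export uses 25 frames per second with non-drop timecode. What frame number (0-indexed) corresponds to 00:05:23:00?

Total seconds to the label: (0 × 3600 + 5 × 60 + 23) = 323.
Frame index = 323 × 25 + 0 = 8075.

frame 8075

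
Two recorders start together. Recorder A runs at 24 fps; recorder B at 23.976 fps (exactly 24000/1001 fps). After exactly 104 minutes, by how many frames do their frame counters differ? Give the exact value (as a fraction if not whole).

104 min = 6240 s.
A emits 24 × 6240 = 149760 frames; B emits 24000/1001 × 6240 = 11520000/77.
Difference = 11520/77 frames (≈ 149.6104); B is behind A.

11520/77 frames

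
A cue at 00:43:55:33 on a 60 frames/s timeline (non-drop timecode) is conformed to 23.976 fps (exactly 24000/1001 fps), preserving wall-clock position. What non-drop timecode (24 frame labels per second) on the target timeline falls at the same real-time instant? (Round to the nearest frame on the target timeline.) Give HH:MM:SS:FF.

00:43:52:22

Source frame index: (0×3600 + 43×60 + 55) × 60 + 33 = 158133.
Real time: 158133 / (60) = 52711/20 s.
Target frame: (52711/20) × (24000/1001) = 63253200/1001 ≈ 63190.010 → 63190.
At 24 labels/s: frame 63190 → 00:43:52:22.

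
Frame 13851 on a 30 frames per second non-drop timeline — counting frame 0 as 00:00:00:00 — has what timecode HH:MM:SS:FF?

00:07:41:21

13851 ÷ 30 = 461 full seconds, remainder 21 frames.
461 s = 0 h 7 min 41 s.
Timecode: 00:07:41:21.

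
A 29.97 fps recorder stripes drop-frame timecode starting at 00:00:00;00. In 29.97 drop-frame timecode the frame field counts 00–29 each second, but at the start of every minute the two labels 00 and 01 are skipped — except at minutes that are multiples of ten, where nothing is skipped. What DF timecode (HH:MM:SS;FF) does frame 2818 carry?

Ten DF minutes hold 17982 frames, so frame 2818 lies in block 0 (frames 0–17981) with 2818 frames into that block.
The block's first minute is 1800 frames and the rest 1798 each; 2818 frames reaches minute 1, so 0 × 18 + 1 × 2 = 2 labels have been skipped so far.
Adding those back, label number 2818 + 2 = 2820 at 30 labels/s is 94 s + 0 f = 0 h 1 min 34 s frame 0, i.e. 00:01:34;00.

00:01:34;00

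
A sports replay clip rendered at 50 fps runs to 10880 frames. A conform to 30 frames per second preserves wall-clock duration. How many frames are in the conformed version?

6528 frames

Target frames = source frames × (target rate / source rate) = 10880 × (30)/(50) = 10880 × 3/5 = 6528.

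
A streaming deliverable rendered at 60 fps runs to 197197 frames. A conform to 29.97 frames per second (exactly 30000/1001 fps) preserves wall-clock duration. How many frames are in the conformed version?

98500 frames

Target frames = source frames × (target rate / source rate) = 197197 × (30000/1001)/(60) = 197197 × 500/1001 = 98500.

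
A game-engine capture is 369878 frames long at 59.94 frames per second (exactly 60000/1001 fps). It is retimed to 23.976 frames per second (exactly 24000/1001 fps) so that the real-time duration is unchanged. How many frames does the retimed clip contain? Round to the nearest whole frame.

Frames at target rate = 369878 × (24000/1001) / (60000/1001) = 739756/5 ≈ 147951.200.
Nearest whole frame: 147951.

147951 frames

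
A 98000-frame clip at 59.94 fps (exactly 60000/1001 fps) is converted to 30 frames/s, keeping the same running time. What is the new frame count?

Target frames = source frames × (target rate / source rate) = 98000 × (30)/(60000/1001) = 98000 × 1001/2000 = 49049.

49049 frames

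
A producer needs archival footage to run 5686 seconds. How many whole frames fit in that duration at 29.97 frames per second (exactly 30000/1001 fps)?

170409 frames

Frames = 5686 × 30000/1001 = 170580000/1001 ≈ 170409.5904.
Complete frames: 170409.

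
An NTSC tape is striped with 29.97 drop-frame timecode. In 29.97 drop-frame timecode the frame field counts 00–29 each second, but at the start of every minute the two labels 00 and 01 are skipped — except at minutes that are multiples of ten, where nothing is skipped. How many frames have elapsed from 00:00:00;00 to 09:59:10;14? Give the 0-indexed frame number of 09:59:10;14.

1077434

As if non-drop at 30 labels/s: (9 × 3600 + 59 × 60 + 10) × 30 + 14 = 1078514.
Minute boundaries passed: 599; those not divisible by 10: 599 − 59 = 540; dropped labels = 2 × 540 = 1080.
Actual frame index = 1078514 − 1080 = 1077434.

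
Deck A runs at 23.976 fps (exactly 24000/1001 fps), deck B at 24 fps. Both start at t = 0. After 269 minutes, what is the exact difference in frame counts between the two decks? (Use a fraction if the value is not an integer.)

269 min = 16140 s.
A emits 24000/1001 × 16140 = 387360000/1001 frames; B emits 24 × 16140 = 387360.
Difference = 387360/1001 frames (≈ 386.9730); B is ahead of A.

387360/1001 frames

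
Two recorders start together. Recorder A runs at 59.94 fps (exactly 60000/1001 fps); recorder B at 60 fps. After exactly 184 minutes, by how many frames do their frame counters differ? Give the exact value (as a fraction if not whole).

184 min = 11040 s.
A emits 60000/1001 × 11040 = 662400000/1001 frames; B emits 60 × 11040 = 662400.
Difference = 662400/1001 frames (≈ 661.7383); B is ahead of A.

662400/1001 frames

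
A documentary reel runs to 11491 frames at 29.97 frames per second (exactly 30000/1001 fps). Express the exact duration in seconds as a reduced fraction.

11502491/30000 seconds

Running time = 11491 ÷ (30000/1001) = 11491 × 1001/30000 = 11502491/30000 s.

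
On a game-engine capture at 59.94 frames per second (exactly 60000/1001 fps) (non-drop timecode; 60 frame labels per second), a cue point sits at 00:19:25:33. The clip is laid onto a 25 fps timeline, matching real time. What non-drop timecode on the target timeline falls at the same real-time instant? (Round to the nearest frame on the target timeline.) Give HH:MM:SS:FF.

Source frame index: (0×3600 + 19×60 + 25) × 60 + 33 = 69933.
Real time: 69933 / (60000/1001) = 23334311/20000 s.
Target frame: (23334311/20000) × (25) = 23334311/800 ≈ 29167.889 → 29168.
At 25 labels/s: frame 29168 → 00:19:26:18.

00:19:26:18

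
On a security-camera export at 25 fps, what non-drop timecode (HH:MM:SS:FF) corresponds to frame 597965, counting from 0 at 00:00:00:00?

597965 ÷ 25 = 23918 full seconds, remainder 15 frames.
23918 s = 6 h 38 min 38 s.
Timecode: 06:38:38:15.

06:38:38:15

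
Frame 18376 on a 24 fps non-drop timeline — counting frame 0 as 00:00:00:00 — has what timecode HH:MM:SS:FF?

18376 ÷ 24 = 765 full seconds, remainder 16 frames.
765 s = 0 h 12 min 45 s.
Timecode: 00:12:45:16.

00:12:45:16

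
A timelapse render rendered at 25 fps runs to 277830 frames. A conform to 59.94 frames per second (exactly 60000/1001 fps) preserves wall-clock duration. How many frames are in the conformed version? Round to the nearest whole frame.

Frames at target rate = 277830 × (60000/1001) / (25) = 95256000/143 ≈ 666125.874.
Nearest whole frame: 666126.

666126 frames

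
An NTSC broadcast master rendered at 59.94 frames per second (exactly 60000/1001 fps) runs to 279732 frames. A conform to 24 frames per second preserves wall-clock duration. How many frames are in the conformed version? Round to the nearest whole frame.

Frames at target rate = 279732 × (24) / (60000/1001) = 70002933/625 ≈ 112004.693.
Nearest whole frame: 112005.

112005 frames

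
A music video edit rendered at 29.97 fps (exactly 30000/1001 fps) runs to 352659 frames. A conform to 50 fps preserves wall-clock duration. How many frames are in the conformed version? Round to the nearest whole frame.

Frames at target rate = 352659 × (50) / (30000/1001) = 117670553/200 ≈ 588352.765.
Nearest whole frame: 588353.

588353 frames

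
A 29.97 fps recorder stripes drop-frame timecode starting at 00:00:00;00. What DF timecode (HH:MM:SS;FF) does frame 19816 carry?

00:11:01;06

Ten DF minutes hold 17982 frames, so frame 19816 lies in block 1 (frames 17982–35963) with 1834 frames into that block.
The block's first minute is 1800 frames and the rest 1798 each; 1834 frames reaches minute 1, so 1 × 18 + 1 × 2 = 20 labels have been skipped so far.
Adding those back, label number 19816 + 20 = 19836 at 30 labels/s is 661 s + 6 f = 0 h 11 min 1 s frame 6, i.e. 00:11:01;06.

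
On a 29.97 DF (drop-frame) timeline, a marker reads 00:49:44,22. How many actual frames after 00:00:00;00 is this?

Complete 10-minute blocks: 4, each 17982 frames → 71928.
Remaining 9 whole minutes in the current block: 1800 + 8 × 1798 = 16184 frames.
Within the current minute: 44 × 30 + 22 − 2 = 1340 (labels ;00/;01 skipped at this minute). Total = 71928 + 16184 + 1340 = 89452.

89452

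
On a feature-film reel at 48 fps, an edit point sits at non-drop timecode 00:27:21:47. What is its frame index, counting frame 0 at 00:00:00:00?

Total seconds to the label: (0 × 3600 + 27 × 60 + 21) = 1641.
Frame index = 1641 × 48 + 47 = 78815.

frame 78815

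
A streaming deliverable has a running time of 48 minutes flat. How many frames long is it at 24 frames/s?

48 min = 2880 s.
Frames = 2880 × 24 = 69120.

69120 frames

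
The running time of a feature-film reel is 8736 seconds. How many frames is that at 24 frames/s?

Frames = 8736 × 24 = 209664.

209664 frames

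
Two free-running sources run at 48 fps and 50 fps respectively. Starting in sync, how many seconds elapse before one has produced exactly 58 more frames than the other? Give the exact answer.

The gap grows by |50 − 48| = 2 frames per second.
Time for a 58-frame gap: 58 ÷ (2) = 29 s.

29 seconds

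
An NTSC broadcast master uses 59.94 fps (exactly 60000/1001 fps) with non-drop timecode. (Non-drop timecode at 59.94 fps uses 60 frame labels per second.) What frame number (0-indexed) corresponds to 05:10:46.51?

frame 1118811

Total seconds to the label: (5 × 3600 + 10 × 60 + 46) = 18646.
Frame index = 18646 × 60 + 51 = 1118811.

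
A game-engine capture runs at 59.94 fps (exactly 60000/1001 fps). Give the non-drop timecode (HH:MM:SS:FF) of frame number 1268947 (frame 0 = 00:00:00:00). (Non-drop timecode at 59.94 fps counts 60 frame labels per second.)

1268947 ÷ 60 = 21149 full seconds, remainder 7 frames.
21149 s = 5 h 52 min 29 s.
Timecode: 05:52:29:07.

05:52:29:07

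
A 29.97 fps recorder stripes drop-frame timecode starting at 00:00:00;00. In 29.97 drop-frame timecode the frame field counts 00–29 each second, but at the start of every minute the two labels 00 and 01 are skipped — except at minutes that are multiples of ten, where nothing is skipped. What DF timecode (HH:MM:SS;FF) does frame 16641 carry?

Ten DF minutes hold 17982 frames, so frame 16641 lies in block 0 (frames 0–17981) with 16641 frames into that block.
The block's first minute is 1800 frames and the rest 1798 each; 16641 frames reaches minute 9, so 0 × 18 + 9 × 2 = 18 labels have been skipped so far.
Adding those back, label number 16641 + 18 = 16659 at 30 labels/s is 555 s + 9 f = 0 h 9 min 15 s frame 9, i.e. 00:09:15;09.

00:09:15;09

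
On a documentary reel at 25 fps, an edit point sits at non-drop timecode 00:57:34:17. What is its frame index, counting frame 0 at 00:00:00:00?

frame 86367

Total seconds to the label: (0 × 3600 + 57 × 60 + 34) = 3454.
Frame index = 3454 × 25 + 17 = 86367.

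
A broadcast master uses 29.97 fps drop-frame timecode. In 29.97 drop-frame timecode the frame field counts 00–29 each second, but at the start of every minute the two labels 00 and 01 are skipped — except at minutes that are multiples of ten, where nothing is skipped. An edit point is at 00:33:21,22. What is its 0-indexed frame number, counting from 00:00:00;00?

59992

Complete 10-minute blocks: 3, each 17982 frames → 53946.
Remaining 3 whole minutes in the current block: 1800 + 2 × 1798 = 5396 frames.
Within the current minute: 21 × 30 + 22 − 2 = 650 (labels ;00/;01 skipped at this minute). Total = 53946 + 5396 + 650 = 59992.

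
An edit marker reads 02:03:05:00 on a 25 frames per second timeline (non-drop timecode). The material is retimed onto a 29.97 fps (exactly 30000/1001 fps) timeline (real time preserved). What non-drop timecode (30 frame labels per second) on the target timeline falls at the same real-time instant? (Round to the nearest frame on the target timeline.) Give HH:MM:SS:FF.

Source frame index: (2×3600 + 3×60 + 5) × 25 + 0 = 184625.
Real time: 184625 / (25) = 7385 s.
Target frame: (7385) × (30000/1001) = 31650000/143 ≈ 221328.671 → 221329.
At 30 labels/s: frame 221329 → 02:02:57:19.

02:02:57:19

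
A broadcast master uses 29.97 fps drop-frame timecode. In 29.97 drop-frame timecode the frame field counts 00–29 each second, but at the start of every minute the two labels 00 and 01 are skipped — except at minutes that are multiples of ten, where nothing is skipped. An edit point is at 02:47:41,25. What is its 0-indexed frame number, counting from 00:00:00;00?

301553

Complete 10-minute blocks: 16, each 17982 frames → 287712.
Remaining 7 whole minutes in the current block: 1800 + 6 × 1798 = 12588 frames.
Within the current minute: 41 × 30 + 25 − 2 = 1253 (labels ;00/;01 skipped at this minute). Total = 287712 + 12588 + 1253 = 301553.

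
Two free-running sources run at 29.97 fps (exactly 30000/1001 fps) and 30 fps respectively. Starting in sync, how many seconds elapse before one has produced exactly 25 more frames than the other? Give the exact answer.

The gap grows by |30 − 30000/1001| = 30/1001 frames per second.
Time for a 25-frame gap: 25 ÷ (30/1001) = 5005/6 s.

5005/6 seconds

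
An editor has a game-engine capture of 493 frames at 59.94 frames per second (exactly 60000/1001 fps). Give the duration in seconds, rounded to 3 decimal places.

8.225 seconds

Running time = 493 × 1001/60000 = 493493/60000 s ≈ 8.225 s.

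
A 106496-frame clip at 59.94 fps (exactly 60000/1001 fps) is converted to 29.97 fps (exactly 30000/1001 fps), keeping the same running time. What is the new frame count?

Target frames = source frames × (target rate / source rate) = 106496 × (30000/1001)/(60000/1001) = 106496 × 1/2 = 53248.

53248 frames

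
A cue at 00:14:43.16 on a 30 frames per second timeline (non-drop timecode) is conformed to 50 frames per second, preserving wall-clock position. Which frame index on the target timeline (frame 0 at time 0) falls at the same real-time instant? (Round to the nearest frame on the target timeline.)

Source frame index: (0×3600 + 14×60 + 43) × 30 + 16 = 26506.
Real time: 26506 / (30) = 13253/15 s.
Target frame: (13253/15) × (50) = 132530/3 ≈ 44176.667 → 44177.

frame 44177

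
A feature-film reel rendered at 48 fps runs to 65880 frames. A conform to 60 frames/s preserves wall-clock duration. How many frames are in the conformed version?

82350 frames

Target frames = source frames × (target rate / source rate) = 65880 × (60)/(48) = 65880 × 5/4 = 82350.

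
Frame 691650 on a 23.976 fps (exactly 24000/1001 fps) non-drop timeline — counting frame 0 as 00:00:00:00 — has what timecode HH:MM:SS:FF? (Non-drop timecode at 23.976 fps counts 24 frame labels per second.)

08:00:18:18

691650 ÷ 24 = 28818 full seconds, remainder 18 frames.
28818 s = 8 h 0 min 18 s.
Timecode: 08:00:18:18.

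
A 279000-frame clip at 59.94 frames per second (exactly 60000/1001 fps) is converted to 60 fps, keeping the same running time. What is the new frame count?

279279 frames

Target frames = source frames × (target rate / source rate) = 279000 × (60)/(60000/1001) = 279000 × 1001/1000 = 279279.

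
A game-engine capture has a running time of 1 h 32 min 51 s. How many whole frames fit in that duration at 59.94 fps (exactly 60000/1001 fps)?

333926 frames

1 h 32 min 51 s = 5571 s.
Frames = 5571 × 60000/1001 = 334260000/1001 ≈ 333926.0739.
Complete frames: 333926.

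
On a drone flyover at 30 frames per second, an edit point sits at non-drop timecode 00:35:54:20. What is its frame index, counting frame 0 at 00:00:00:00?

Total seconds to the label: (0 × 3600 + 35 × 60 + 54) = 2154.
Frame index = 2154 × 30 + 20 = 64640.

frame 64640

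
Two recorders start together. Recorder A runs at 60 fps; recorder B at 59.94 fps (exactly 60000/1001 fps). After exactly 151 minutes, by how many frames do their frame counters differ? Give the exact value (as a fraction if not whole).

151 min = 9060 s.
A emits 60 × 9060 = 543600 frames; B emits 60000/1001 × 9060 = 543600000/1001.
Difference = 543600/1001 frames (≈ 543.0569); B is behind A.

543600/1001 frames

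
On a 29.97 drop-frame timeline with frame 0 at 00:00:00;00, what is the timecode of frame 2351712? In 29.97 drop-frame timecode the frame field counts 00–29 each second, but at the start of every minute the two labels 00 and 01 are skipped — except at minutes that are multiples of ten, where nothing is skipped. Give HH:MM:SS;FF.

21:47:48;26

Ten DF minutes hold 17982 frames, so frame 2351712 lies in block 130 (frames 2337660–2355641) with 14052 frames into that block.
The block's first minute is 1800 frames and the rest 1798 each; 14052 frames reaches minute 7, so 130 × 18 + 7 × 2 = 2354 labels have been skipped so far.
Adding those back, label number 2351712 + 2354 = 2354066 at 30 labels/s is 78468 s + 26 f = 21 h 47 min 48 s frame 26, i.e. 21:47:48;26.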